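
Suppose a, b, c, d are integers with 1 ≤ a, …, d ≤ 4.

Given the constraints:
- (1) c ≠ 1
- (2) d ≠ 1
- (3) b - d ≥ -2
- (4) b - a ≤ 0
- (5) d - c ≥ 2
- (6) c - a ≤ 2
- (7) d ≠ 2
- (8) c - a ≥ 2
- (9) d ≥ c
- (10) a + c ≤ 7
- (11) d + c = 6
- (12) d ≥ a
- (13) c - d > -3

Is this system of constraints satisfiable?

Unsatisfiable

Constraints 3, 4, 5, and 8 give b − d ≥ -2, d − c ≥ 2, c − a ≥ 2, a − b ≥ 0.
Adding all 4 inequalities: the left sides telescope to 0, and the right sides sum to (-2) + 2 + 2 + 0 = 2. So 0 ≥ 2, which is false.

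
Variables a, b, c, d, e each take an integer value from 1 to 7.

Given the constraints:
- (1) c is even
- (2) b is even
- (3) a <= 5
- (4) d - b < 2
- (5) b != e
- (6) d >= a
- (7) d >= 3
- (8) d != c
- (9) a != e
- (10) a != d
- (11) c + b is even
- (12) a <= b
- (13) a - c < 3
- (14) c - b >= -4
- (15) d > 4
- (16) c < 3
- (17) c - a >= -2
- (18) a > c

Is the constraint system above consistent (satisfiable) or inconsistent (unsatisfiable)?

Satisfiable

The assignment a = 4, b = 4, c = 2, d = 5, e = 3 works:
  constraint 4 holds since d - b = 1.
  constraint 13 holds since a - c = 2.
The rest check out directly.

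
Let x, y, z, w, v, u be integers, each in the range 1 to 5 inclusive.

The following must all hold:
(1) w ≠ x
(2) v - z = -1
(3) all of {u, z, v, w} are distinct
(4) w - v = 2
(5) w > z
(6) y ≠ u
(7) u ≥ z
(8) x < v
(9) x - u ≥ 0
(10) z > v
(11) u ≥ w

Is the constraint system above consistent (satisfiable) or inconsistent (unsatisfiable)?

Constraints 5, 8, 9, 10, and 11 give u ≤ x, x < v, v < z, z < w, w ≤ u. Chaining: u ≤ x < v < z < w ≤ u, which forces u < u — impossible.

Unsatisfiable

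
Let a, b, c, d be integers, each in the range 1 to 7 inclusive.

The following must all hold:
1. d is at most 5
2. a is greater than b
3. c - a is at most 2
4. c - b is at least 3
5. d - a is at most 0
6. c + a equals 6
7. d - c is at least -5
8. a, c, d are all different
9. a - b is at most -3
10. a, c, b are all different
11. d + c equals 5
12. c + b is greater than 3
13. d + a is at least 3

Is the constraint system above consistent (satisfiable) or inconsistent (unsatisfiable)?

Constraints 4, 5, 7, and 9 give a − d ≥ 0, d − c ≥ -5, c − b ≥ 3, b − a ≥ 3.
Adding all 4 inequalities: the left sides telescope to 0, and the right sides sum to 0 + (-5) + 3 + 3 = 1. So 0 ≥ 1, which is false.

Unsatisfiable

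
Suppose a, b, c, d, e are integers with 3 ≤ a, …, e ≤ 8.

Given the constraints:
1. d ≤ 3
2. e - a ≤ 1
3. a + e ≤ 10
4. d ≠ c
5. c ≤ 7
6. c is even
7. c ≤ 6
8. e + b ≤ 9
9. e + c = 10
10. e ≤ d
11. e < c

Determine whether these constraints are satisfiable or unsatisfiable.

From constraints 1 and 10: e ≤ d ≤ 3. From constraint 7: c ≤ 6. Hence e + c ≤ 9. But constraint 9 requires e + c = 10, and 10 > 9. Contradiction.

Unsatisfiable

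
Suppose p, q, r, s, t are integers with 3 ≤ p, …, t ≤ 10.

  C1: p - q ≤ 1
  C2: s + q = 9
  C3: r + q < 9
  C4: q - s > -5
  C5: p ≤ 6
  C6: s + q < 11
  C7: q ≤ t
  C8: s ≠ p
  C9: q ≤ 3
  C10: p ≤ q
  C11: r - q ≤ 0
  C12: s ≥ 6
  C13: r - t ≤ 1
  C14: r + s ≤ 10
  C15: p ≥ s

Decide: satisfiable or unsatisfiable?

From constraints 12 and 15: p ≥ s and s ≥ 6, so p ≥ 6. From constraints 9 and 10: p ≤ q and q ≤ 3, so p ≤ 3. But 3 < 6, so no value of p works.

Unsatisfiable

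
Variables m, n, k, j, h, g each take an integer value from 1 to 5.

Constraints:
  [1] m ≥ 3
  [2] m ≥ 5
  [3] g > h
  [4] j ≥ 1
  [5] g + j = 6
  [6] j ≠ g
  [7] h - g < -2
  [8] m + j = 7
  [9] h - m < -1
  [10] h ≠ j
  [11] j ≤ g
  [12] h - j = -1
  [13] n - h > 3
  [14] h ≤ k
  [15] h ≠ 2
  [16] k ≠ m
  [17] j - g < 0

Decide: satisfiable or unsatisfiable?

Satisfiable

One satisfying assignment is m = 5, n = 5, k = 1, j = 2, h = 1, g = 4.
For the less obvious constraints — constraint 5: g + j = 6; constraint 7: h - g = -3; constraint 8: m + j = 7 — and the others hold by inspection.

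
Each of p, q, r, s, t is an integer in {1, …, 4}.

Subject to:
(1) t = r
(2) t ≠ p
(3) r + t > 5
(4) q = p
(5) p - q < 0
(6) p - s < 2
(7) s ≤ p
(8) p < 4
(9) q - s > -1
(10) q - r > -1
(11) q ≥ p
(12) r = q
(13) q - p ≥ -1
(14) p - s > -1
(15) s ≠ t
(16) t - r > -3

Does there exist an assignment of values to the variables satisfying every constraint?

Unsatisfiable

From constraints 1, 4, and 12, t = r = q = p, so t = p. But constraint 2 says t ≠ p. Contradiction.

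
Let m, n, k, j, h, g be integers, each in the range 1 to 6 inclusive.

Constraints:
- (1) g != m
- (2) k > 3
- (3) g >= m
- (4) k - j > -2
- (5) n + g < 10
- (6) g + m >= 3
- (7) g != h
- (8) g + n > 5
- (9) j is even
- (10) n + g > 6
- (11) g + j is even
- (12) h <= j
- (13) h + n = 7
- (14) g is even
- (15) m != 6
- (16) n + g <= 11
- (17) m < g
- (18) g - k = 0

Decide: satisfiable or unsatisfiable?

The assignment m = 1, n = 4, k = 4, j = 4, h = 3, g = 4 works:
  constraint 4 holds since k - j = 0.
  constraint 5 holds since n + g = 8.
  constraint 6 holds since g + m = 5.
The rest check out directly.

Satisfiable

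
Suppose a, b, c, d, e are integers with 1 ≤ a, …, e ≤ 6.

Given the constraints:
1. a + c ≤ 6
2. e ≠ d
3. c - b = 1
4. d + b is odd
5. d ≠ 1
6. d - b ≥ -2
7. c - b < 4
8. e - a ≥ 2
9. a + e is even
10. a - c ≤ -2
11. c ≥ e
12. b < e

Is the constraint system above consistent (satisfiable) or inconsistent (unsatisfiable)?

Setting (a, b, c, d, e) = (2, 3, 4, 2, 4) satisfies everything: constraint 1: a + c = 6; constraint 3: c - b = 1, and the others follow.

Satisfiable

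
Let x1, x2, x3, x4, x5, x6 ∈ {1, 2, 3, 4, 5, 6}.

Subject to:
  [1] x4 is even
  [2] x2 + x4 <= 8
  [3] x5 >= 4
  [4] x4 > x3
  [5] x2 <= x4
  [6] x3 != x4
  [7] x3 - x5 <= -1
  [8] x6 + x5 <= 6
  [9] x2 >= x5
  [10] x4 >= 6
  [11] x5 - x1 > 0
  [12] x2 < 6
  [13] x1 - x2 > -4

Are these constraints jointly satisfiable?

From constraints 3 and 9: x2 ≥ x5 ≥ 4. From constraint 10: x4 ≥ 6. Hence x2 + x4 ≥ 10. But constraint 2 requires x2 + x4 ≤ 8, and 8 < 10. Contradiction.

Unsatisfiable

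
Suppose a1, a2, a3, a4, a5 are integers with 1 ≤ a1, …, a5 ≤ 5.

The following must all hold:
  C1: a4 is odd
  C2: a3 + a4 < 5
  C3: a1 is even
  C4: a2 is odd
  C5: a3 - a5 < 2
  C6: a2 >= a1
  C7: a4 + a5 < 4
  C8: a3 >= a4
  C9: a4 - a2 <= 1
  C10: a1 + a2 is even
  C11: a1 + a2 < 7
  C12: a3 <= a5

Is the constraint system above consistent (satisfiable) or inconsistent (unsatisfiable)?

Unsatisfiable

Constraint 3 makes a1 even and constraint 4 makes a2 odd, so a1 + a2 must be odd. Constraint 10 says a1 + a2 is even — contradiction.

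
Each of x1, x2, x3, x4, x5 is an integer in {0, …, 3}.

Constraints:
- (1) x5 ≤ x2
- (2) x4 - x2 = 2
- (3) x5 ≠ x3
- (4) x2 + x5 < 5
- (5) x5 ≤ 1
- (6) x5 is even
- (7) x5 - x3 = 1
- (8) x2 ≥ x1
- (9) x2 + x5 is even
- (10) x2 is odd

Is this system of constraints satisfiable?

Unsatisfiable

Constraint 10 makes x2 odd and constraint 6 makes x5 even, so x2 + x5 must be odd. Constraint 9 says x2 + x5 is even — contradiction.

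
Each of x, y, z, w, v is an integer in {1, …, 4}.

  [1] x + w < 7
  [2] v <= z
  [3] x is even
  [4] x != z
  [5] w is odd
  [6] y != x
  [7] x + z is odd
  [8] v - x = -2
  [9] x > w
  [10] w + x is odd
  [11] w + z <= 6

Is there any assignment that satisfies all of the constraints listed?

Satisfiable

One satisfying assignment is x = 4, y = 3, z = 3, w = 1, v = 2.
For the less obvious constraints — constraint 1: x + w = 5; constraint 8: v - x = -2; constraint 11: w + z = 4 — and the others hold by inspection.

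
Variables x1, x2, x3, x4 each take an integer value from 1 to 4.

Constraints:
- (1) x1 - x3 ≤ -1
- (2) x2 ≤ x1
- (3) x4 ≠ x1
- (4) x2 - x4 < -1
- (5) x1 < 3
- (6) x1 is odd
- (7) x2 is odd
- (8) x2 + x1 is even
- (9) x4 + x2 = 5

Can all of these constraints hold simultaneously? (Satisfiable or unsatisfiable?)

Setting (x1, x2, x3, x4) = (1, 1, 3, 4) satisfies everything: constraint 1: x1 - x3 = -2; constraint 4: x2 - x4 = -3; constraint 9: x4 + x2 = 5, and the others follow.

Satisfiable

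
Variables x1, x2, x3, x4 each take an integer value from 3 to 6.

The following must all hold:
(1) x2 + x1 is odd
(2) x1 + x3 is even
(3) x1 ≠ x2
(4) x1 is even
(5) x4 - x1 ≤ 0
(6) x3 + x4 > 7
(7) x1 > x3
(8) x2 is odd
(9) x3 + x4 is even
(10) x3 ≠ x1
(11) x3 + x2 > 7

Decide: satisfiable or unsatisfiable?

Setting (x1, x2, x3, x4) = (6, 5, 4, 6) satisfies everything: constraint 5: x4 - x1 = 0; constraint 6: x3 + x4 = 10; constraint 11: x3 + x2 = 9, and the others follow.

Satisfiable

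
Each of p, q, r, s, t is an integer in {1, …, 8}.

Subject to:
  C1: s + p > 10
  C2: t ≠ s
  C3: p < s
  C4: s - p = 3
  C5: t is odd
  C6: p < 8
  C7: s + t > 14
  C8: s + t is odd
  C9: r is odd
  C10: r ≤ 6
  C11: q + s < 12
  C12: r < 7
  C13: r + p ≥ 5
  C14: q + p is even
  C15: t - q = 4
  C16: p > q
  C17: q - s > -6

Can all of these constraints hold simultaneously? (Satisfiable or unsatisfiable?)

Satisfiable

The assignment p = 5, q = 3, r = 3, s = 8, t = 7 works:
  constraint 1 holds since s + p = 13.
  constraint 4 holds since s - p = 3.
The rest check out directly.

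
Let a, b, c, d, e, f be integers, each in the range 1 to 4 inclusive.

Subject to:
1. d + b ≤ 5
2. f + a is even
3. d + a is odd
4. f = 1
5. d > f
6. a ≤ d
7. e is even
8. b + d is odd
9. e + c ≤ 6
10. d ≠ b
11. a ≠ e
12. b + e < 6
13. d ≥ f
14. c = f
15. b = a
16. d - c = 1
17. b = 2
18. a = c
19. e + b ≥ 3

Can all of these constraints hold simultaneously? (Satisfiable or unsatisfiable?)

Constraint 17 fixes b = 2 and constraint 4 fixes f = 1. Constraints 14, 15, and 18 give b = a = c = f, so b = f. But 2 ≠ 1 — contradiction.

Unsatisfiable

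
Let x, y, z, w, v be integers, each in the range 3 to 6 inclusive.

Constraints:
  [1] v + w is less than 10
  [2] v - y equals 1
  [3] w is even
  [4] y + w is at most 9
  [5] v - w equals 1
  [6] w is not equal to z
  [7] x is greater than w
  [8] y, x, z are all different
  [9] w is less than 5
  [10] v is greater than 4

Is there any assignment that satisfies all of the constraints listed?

Satisfiable

Setting (x, y, z, w, v) = (6, 4, 3, 4, 5) satisfies everything: constraint 1: v + w = 9; constraint 2: v - y = 1, and the others follow.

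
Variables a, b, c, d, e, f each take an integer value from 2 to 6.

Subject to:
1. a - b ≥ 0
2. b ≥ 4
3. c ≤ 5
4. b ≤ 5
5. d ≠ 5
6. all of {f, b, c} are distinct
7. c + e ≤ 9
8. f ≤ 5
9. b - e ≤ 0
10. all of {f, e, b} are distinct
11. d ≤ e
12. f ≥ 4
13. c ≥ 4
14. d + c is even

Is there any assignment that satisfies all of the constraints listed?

Unsatisfiable

Constraints 2, 3, 4, 8, 12, and 13 confine each of f, b, c to the 2 values {4, 5}.
Constraint 6 requires all 3 of them to be distinct, but only 2 values are available — impossible by the pigeonhole principle.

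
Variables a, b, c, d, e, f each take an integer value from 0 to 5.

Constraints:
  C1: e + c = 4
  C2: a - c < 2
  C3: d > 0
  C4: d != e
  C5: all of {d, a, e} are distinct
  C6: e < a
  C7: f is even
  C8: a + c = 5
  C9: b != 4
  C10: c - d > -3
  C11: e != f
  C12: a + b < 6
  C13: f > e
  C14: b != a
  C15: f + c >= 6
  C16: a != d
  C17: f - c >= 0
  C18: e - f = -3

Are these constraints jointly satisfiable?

Satisfiable

Try a = 2, b = 3, c = 3, d = 3, e = 1, f = 4.
Check constraint 1: e + c = 4; constraint 2: a - c = -1. The remaining constraints are straightforward to verify.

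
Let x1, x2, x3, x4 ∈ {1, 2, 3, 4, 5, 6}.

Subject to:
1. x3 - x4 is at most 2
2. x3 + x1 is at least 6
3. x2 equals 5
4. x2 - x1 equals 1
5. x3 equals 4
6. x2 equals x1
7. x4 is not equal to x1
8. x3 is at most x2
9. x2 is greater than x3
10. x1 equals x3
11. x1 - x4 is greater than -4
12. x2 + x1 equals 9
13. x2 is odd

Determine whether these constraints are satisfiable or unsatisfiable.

Constraint 3 fixes x2 = 5 and constraint 5 fixes x3 = 4. Constraints 6 and 10 give x2 = x1 = x3, so x2 = x3. But 5 ≠ 4 — contradiction.

Unsatisfiable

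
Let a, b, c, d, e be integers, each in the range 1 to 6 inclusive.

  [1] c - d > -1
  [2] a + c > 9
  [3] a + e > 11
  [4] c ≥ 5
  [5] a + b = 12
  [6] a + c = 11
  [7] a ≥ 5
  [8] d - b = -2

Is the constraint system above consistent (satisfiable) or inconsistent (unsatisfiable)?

The assignment a = 6, b = 6, c = 5, d = 4, e = 6 works:
  constraint 1 holds since c - d = 1.
  constraint 2 holds since a + c = 11.
  constraint 3 holds since a + e = 12.
The rest check out directly.

Satisfiable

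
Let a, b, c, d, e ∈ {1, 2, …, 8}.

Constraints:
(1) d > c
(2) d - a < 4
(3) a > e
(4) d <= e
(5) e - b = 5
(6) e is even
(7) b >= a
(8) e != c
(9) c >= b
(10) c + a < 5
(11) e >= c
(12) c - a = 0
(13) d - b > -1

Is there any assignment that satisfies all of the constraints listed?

Unsatisfiable

Constraints 1, 3, 4, 7, and 9 give d ≤ e, e < a, a ≤ b, b ≤ c, c < d. Chaining: d ≤ e < a ≤ b ≤ c < d, which forces d < d — impossible.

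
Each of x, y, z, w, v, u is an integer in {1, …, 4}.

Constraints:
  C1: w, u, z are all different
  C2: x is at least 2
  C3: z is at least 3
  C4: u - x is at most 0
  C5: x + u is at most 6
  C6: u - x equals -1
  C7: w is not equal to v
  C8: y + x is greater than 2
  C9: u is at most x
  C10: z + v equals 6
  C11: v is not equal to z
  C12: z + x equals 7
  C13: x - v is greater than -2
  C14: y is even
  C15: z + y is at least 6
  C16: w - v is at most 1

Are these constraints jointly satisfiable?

The assignment x = 3, y = 2, z = 4, w = 3, v = 2, u = 2 works:
  constraint 4 holds since u - x = -1.
  constraint 5 holds since x + u = 5.
The rest check out directly.

Satisfiable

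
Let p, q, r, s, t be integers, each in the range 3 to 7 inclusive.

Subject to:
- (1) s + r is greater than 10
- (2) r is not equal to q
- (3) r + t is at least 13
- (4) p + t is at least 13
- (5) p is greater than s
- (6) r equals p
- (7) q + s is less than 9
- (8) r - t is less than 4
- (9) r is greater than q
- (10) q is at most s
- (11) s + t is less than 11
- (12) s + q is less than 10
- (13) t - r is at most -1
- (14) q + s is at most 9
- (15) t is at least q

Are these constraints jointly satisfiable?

Satisfiable

The assignment p = 7, q = 3, r = 7, s = 4, t = 6 works:
  constraint 1 holds since s + r = 11.
  constraint 3 holds since r + t = 13.
The rest check out directly.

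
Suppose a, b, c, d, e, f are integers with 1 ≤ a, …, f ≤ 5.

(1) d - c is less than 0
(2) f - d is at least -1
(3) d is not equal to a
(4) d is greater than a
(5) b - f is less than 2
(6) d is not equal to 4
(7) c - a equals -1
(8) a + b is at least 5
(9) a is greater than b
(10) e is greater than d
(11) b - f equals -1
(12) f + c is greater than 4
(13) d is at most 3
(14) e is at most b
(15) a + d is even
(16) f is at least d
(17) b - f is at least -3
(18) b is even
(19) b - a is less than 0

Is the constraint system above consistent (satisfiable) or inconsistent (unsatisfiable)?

Constraints 4, 9, 10, and 14 give e ≤ b, b < a, a < d, d < e. Chaining: e ≤ b < a < d < e, which forces e < e — impossible.

Unsatisfiable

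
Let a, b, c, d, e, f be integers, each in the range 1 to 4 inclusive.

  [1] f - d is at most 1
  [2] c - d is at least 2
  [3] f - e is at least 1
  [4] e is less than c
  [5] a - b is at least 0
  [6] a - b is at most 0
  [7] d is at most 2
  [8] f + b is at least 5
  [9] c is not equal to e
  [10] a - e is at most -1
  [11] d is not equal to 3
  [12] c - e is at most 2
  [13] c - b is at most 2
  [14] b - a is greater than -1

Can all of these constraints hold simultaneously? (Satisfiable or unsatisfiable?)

Unsatisfiable

Constraints 1, 2, 3, 5, 10, and 13 give c − d ≥ 2, d − f ≥ -1, f − e ≥ 1, e − a ≥ 1, a − b ≥ 0, b − c ≥ -2.
Adding all 6 inequalities: the left sides telescope to 0, and the right sides sum to 2 + (-1) + 1 + 1 + 0 + (-2) = 1. So 0 ≥ 1, which is false.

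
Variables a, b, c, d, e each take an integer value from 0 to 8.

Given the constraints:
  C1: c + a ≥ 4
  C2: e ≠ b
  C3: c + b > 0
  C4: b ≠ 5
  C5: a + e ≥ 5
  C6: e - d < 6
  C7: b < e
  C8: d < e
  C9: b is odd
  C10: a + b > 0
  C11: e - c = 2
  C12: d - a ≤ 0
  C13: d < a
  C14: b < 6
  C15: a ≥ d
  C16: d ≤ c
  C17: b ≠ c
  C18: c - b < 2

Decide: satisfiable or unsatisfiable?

Satisfiable

Try a = 2, b = 1, c = 2, d = 0, e = 4.
Check constraint 1: c + a = 4; constraint 3: c + b = 3. The remaining constraints are straightforward to verify.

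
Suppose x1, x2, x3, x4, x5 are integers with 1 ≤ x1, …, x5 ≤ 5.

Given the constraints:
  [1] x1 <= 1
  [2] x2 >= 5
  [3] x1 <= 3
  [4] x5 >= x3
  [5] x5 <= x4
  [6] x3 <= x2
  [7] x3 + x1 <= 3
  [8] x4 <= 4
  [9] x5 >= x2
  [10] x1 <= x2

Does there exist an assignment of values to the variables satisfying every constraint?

Unsatisfiable

From constraints 2 and 9: x5 ≥ x2 and x2 ≥ 5, so x5 ≥ 5. From constraints 5 and 8: x5 ≤ x4 and x4 ≤ 4, so x5 ≤ 4. But 4 < 5, so no value of x5 works.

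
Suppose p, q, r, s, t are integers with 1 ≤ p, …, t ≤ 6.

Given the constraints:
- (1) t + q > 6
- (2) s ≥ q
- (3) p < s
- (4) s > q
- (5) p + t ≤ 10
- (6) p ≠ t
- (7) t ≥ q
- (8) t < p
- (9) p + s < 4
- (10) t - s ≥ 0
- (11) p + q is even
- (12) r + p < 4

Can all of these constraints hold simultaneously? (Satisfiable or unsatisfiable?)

Constraints 3, 8, and 10 give s ≤ t, t < p, p < s. Chaining: s ≤ t < p < s, which forces s < s — impossible.

Unsatisfiable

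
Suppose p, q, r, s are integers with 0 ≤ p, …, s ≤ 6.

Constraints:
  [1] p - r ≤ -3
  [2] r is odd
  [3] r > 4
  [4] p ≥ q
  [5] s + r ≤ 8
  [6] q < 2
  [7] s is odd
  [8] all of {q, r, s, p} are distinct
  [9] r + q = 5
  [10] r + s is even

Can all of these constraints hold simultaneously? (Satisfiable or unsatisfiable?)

Satisfiable

One satisfying assignment is p = 1, q = 0, r = 5, s = 3.
For the less obvious constraints — constraint 1: p - r = -4; constraint 5: s + r = 8; constraint 9: r + q = 5 — and the others hold by inspection.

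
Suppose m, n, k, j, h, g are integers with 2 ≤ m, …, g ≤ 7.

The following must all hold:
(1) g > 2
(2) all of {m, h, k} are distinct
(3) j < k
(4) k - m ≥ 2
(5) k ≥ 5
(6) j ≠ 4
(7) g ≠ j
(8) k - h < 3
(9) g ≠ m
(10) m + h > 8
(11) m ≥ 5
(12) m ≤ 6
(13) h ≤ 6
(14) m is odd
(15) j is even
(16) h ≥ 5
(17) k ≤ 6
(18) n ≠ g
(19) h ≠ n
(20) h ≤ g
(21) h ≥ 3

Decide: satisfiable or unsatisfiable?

Constraints 5, 11, 12, 13, 16, and 17 confine each of m, h, k to the 2 values {5, 6}.
Constraint 2 requires all 3 of them to be distinct, but only 2 values are available — impossible by the pigeonhole principle.

Unsatisfiable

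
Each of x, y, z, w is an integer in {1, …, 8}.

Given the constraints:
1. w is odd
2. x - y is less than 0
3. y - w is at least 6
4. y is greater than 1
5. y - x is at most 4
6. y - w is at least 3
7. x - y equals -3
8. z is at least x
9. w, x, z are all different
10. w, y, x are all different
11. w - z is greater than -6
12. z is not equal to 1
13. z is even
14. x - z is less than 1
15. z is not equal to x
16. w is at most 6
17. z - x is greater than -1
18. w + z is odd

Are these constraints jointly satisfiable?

One satisfying assignment is x = 4, y = 7, z = 6, w = 1.
For the less obvious constraints — constraint 2: x - y = -3; constraint 3: y - w = 6 — and the others hold by inspection.

Satisfiable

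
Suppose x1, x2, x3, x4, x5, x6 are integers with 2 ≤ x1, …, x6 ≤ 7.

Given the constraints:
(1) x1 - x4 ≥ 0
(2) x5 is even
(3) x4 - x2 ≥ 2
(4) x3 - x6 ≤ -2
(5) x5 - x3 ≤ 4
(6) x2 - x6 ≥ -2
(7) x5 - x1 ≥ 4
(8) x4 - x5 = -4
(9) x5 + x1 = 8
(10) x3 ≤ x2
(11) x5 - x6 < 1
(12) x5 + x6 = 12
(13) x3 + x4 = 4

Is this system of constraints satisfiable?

Constraints 1, 3, 4, 5, 6, and 7 give x4 − x2 ≥ 2, x2 − x6 ≥ -2, x6 − x3 ≥ 2, x3 − x5 ≥ -4, x5 − x1 ≥ 4, x1 − x4 ≥ 0.
Adding all 6 inequalities: the left sides telescope to 0, and the right sides sum to 2 + (-2) + 2 + (-4) + 4 + 0 = 2. So 0 ≥ 2, which is false.

Unsatisfiable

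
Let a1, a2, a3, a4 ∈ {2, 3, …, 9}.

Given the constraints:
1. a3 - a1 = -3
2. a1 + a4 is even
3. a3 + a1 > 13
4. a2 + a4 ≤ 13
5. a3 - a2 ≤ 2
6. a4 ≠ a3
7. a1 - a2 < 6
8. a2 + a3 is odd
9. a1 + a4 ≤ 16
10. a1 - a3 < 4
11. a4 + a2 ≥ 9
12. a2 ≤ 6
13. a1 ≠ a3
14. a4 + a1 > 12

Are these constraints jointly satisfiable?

The assignment a1 = 9, a2 = 5, a3 = 6, a4 = 5 works:
  constraint 1 holds since a3 - a1 = -3.
  constraint 3 holds since a3 + a1 = 15.
The rest check out directly.

Satisfiable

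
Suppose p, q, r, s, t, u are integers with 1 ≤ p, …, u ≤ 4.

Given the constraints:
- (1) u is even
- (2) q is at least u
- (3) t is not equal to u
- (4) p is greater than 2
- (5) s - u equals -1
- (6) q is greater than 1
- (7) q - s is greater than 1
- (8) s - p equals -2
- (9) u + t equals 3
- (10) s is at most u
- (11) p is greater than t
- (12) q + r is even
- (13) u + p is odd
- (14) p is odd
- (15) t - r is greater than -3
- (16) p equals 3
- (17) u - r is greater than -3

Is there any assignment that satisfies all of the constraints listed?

Satisfiable

Take p = 3, q = 4, r = 2, s = 1, t = 1, u = 2. Then constraint 5: s - u = -1; constraint 7: q - s = 3; constraint 8: s - p = -2, and every other listed constraint is also met.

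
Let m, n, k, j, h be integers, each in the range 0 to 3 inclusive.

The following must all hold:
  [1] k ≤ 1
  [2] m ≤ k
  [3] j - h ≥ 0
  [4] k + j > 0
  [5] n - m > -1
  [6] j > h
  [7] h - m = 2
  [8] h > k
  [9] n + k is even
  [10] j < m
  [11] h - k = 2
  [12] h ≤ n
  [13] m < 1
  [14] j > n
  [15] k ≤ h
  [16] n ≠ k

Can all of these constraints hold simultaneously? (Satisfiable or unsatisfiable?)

Unsatisfiable

Constraints 2, 8, 10, 12, and 14 give n < j, j < m, m ≤ k, k < h, h ≤ n. Chaining: n < j < m ≤ k < h ≤ n, which forces n < n — impossible.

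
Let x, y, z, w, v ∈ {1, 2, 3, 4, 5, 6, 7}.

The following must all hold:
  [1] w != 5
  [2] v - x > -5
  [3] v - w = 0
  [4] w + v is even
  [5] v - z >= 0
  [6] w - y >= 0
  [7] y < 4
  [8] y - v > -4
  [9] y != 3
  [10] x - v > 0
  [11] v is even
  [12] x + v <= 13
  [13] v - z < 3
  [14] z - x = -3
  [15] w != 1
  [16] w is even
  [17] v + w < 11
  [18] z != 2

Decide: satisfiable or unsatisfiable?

Satisfiable

The assignment x = 6, y = 1, z = 3, w = 4, v = 4 works:
  constraint 2 holds since v - x = -2.
  constraint 3 holds since v - w = 0.
  constraint 5 holds since v - z = 1.
The rest check out directly.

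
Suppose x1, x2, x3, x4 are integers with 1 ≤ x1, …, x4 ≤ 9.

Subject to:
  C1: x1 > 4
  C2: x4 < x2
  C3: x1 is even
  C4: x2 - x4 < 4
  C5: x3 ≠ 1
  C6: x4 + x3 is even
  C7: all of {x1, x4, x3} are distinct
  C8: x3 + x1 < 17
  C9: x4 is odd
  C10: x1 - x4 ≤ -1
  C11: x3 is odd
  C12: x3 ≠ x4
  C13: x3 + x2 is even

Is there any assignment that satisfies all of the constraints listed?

The assignment x1 = 6, x2 = 9, x3 = 9, x4 = 7 works:
  constraint 4 holds since x2 - x4 = 2.
  constraint 8 holds since x3 + x1 = 15.
  constraint 10 holds since x1 - x4 = -1.
The rest check out directly.

Satisfiable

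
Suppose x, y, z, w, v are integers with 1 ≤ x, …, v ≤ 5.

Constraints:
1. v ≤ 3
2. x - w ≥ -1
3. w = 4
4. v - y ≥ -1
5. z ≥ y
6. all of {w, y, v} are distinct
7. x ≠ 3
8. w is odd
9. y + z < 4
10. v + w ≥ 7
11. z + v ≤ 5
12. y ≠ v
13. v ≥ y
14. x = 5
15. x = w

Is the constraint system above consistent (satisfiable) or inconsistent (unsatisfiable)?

Constraint 14 fixes x = 5 and constraint 3 fixes w = 4, but constraint 15 requires x = w. Since 5 ≠ 4, contradiction.

Unsatisfiable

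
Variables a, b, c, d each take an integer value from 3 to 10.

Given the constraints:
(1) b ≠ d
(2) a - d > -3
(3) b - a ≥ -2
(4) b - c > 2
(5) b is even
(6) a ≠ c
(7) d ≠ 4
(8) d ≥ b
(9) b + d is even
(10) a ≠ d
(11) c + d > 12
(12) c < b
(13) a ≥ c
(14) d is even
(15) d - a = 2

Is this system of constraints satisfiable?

Satisfiable

Take a = 8, b = 8, c = 4, d = 10. Then constraint 2: a - d = -2; constraint 3: b - a = 0; constraint 4: b - c = 4, and every other listed constraint is also met.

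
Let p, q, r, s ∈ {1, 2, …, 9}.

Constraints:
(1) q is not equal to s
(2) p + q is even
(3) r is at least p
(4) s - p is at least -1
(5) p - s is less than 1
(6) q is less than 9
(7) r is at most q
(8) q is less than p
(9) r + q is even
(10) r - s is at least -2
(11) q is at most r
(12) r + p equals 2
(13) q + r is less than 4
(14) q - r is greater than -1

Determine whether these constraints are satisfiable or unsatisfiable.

Constraints 3, 7, and 8 give r ≤ q, q < p, p ≤ r. Chaining: r ≤ q < p ≤ r, which forces r < r — impossible.

Unsatisfiable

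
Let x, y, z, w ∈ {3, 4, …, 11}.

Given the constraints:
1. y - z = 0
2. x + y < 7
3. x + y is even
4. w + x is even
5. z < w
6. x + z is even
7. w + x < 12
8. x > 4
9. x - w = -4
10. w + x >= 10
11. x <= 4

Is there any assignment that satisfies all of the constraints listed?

From constraint 8: x ≥ 5. From constraint 11: x ≤ 4. But 4 < 5, so no value of x works.

Unsatisfiable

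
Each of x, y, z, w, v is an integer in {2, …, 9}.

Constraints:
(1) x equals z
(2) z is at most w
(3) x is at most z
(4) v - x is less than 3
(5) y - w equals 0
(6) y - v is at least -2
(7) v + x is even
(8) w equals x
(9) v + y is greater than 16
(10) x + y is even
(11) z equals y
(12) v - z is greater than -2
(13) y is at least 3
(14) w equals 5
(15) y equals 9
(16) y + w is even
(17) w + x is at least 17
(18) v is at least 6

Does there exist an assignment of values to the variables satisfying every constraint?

Unsatisfiable

Constraint 14 fixes w = 5 and constraint 15 fixes y = 9. Constraints 1, 8, and 11 give w = x = z = y, so w = y. But 5 ≠ 9 — contradiction.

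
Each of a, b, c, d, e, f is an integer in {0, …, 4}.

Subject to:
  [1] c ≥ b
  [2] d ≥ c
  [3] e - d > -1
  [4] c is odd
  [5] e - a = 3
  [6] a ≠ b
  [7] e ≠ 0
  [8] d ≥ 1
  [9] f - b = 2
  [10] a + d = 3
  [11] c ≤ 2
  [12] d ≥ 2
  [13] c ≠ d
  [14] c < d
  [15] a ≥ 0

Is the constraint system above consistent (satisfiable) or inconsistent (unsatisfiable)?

Satisfiable

One satisfying assignment is a = 1, b = 0, c = 1, d = 2, e = 4, f = 2.
For the less obvious constraints — constraint 3: e - d = 2; constraint 5: e - a = 3 — and the others hold by inspection.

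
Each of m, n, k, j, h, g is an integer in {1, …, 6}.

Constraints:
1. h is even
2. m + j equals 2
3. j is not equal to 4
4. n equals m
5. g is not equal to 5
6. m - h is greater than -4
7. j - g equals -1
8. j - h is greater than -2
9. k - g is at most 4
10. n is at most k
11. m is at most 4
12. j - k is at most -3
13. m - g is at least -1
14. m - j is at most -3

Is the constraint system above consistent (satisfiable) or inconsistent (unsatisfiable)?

Unsatisfiable

Constraints 9, 12, 13, and 14 give j − m ≥ 3, m − g ≥ -1, g − k ≥ -4, k − j ≥ 3.
Adding all 4 inequalities: the left sides telescope to 0, and the right sides sum to 3 + (-1) + (-4) + 3 = 1. So 0 ≥ 1, which is false.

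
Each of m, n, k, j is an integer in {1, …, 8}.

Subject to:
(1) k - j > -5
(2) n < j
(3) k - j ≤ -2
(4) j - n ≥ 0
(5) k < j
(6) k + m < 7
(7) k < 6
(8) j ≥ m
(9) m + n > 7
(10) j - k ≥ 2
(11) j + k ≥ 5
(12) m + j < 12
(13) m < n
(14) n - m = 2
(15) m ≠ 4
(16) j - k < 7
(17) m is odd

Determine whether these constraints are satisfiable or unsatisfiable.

Satisfiable

Take m = 3, n = 5, k = 2, j = 6. Then constraint 1: k - j = -4; constraint 3: k - j = -4; constraint 4: j - n = 1, and every other listed constraint is also met.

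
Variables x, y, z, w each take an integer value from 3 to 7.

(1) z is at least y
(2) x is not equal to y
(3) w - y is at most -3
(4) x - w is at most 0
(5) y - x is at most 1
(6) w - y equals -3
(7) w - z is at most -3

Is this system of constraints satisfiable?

Constraints 3, 4, and 5 give x − y ≥ -1, y − w ≥ 3, w − x ≥ 0.
Adding all 3 inequalities: the left sides telescope to 0, and the right sides sum to (-1) + 3 + 0 = 2. So 0 ≥ 2, which is false.

Unsatisfiable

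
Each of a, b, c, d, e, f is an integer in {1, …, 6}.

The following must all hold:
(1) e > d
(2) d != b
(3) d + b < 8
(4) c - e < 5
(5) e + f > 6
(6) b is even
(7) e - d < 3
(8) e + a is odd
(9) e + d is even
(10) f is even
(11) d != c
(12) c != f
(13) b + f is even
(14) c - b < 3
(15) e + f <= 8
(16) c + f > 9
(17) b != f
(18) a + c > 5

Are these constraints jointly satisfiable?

Satisfiable

The assignment a = 2, b = 6, c = 6, d = 1, e = 3, f = 4 works:
  constraint 3 holds since d + b = 7.
  constraint 4 holds since c - e = 3.
The rest check out directly.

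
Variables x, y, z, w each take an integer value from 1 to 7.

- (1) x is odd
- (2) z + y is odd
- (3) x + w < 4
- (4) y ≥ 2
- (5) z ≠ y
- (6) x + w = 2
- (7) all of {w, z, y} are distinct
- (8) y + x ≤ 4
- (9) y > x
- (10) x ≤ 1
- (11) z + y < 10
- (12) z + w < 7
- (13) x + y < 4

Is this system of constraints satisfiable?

Satisfiable

One satisfying assignment is x = 1, y = 2, z = 5, w = 1.
For the less obvious constraints — constraint 3: x + w = 2; constraint 6: x + w = 2; constraint 8: y + x = 3 — and the others hold by inspection.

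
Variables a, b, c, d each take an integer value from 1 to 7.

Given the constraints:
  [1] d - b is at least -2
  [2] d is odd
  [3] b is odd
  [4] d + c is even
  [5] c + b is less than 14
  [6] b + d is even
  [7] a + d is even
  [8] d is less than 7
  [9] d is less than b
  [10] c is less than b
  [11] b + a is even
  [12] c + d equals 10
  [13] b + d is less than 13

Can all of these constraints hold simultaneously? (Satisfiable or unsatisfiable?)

Satisfiable

Take a = 5, b = 7, c = 5, d = 5. Then constraint 1: d - b = -2; constraint 5: c + b = 12; constraint 12: c + d = 10, and every other listed constraint is also met.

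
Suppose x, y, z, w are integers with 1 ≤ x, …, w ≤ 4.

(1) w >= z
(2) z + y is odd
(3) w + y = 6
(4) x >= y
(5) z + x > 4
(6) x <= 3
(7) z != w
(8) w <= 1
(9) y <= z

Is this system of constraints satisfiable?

Unsatisfiable

From constraint 8: w ≤ 1. From constraints 4 and 6: y ≤ x ≤ 3. Hence w + y ≤ 4. But constraint 3 requires w + y = 6, and 6 > 4. Contradiction.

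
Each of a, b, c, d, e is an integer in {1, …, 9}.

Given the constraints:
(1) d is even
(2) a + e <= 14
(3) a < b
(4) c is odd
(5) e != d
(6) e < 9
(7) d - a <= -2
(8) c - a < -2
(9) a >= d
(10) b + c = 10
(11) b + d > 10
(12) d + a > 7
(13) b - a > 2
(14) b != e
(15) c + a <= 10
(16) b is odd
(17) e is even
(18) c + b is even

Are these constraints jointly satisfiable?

Try a = 6, b = 9, c = 1, d = 2, e = 8.
Check constraint 2: a + e = 14; constraint 7: d - a = -4. The remaining constraints are straightforward to verify.

Satisfiable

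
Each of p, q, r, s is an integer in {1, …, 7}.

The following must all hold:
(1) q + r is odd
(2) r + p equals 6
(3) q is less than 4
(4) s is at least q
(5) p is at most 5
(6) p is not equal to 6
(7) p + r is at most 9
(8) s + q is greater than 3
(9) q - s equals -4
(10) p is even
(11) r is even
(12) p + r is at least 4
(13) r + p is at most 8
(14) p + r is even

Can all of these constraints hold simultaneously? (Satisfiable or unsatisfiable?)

Try p = 2, q = 1, r = 4, s = 5.
Check constraint 2: r + p = 6; constraint 7: p + r = 6; constraint 8: s + q = 6. The remaining constraints are straightforward to verify.

Satisfiable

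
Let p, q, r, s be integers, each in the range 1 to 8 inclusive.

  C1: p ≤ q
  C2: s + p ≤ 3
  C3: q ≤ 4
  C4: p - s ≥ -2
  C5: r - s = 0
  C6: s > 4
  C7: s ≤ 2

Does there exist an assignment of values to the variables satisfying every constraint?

Unsatisfiable

From constraint 6: s ≥ 5. From constraint 7: s ≤ 2. But 2 < 5, so no value of s works.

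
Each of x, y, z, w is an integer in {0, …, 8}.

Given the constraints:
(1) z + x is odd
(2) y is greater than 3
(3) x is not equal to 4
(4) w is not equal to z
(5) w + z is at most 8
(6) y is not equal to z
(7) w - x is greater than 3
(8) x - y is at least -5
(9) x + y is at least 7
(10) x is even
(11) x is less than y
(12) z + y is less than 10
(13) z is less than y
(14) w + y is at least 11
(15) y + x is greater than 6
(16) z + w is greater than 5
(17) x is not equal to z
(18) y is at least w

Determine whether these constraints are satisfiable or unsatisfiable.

Satisfiable

One satisfying assignment is x = 2, y = 7, z = 1, w = 7.
For the less obvious constraints — constraint 5: w + z = 8; constraint 7: w - x = 5; constraint 8: x - y = -5 — and the others hold by inspection.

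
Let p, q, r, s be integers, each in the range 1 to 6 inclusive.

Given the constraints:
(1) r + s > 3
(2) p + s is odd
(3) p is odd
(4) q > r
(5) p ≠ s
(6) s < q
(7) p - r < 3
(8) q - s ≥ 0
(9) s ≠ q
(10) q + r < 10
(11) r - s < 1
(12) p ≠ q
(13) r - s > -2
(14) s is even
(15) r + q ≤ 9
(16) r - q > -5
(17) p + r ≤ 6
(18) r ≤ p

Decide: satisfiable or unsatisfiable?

Satisfiable

One satisfying assignment is p = 3, q = 5, r = 2, s = 2.
For the less obvious constraints — constraint 1: r + s = 4; constraint 7: p - r = 1; constraint 8: q - s = 3 — and the others hold by inspection.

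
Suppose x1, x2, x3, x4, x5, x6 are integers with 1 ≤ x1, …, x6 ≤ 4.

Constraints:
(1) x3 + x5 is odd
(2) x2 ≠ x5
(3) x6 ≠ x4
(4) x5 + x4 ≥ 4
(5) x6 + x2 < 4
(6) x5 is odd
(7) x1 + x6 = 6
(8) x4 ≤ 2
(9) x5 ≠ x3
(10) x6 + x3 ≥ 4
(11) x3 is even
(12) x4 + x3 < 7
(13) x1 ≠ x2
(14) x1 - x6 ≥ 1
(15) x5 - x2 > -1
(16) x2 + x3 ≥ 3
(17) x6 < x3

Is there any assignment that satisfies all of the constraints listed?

Satisfiable

Setting (x1, x2, x3, x4, x5, x6) = (4, 1, 4, 1, 3, 2) satisfies everything: constraint 4: x5 + x4 = 4; constraint 5: x6 + x2 = 3; constraint 7: x1 + x6 = 6, and the others follow.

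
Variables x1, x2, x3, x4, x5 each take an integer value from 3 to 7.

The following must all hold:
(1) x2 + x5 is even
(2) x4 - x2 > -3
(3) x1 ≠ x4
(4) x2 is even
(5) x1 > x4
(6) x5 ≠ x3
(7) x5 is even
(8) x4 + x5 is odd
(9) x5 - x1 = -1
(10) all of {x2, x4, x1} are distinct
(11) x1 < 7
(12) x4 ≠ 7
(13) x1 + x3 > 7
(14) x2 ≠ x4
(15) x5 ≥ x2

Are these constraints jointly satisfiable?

Satisfiable

Setting (x1, x2, x3, x4, x5) = (5, 4, 3, 3, 4) satisfies everything: constraint 2: x4 - x2 = -1; constraint 9: x5 - x1 = -1; constraint 13: x1 + x3 = 8, and the others follow.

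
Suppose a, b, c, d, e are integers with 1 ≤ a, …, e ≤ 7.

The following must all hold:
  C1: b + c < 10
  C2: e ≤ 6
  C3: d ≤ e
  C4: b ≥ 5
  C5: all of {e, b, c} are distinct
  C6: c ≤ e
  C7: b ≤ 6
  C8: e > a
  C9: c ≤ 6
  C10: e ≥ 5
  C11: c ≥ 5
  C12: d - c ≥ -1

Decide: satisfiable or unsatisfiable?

Unsatisfiable

Constraints 2, 4, 7, 9, 10, and 11 confine each of e, b, c to the 2 values {5, 6}.
Constraint 5 requires all 3 of them to be distinct, but only 2 values are available — impossible by the pigeonhole principle.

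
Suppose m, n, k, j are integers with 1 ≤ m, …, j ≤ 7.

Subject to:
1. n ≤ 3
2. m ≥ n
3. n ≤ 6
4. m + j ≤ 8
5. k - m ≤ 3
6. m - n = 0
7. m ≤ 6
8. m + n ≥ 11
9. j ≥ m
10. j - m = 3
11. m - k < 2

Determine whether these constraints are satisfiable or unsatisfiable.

From constraint 7: m ≤ 6. From constraint 1: n ≤ 3. Hence m + n ≤ 9. But constraint 8 requires m + n ≥ 11, and 11 > 9. Contradiction.

Unsatisfiable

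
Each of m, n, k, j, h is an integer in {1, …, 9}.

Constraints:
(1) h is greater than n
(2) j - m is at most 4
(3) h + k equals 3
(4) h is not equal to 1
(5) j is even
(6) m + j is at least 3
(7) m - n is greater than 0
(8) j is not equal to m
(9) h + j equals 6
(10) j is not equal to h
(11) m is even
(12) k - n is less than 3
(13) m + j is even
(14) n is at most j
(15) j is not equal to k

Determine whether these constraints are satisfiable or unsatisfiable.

Take m = 2, n = 1, k = 1, j = 4, h = 2. Then constraint 2: j - m = 2; constraint 3: h + k = 3; constraint 6: m + j = 6, and every other listed constraint is also met.

Satisfiable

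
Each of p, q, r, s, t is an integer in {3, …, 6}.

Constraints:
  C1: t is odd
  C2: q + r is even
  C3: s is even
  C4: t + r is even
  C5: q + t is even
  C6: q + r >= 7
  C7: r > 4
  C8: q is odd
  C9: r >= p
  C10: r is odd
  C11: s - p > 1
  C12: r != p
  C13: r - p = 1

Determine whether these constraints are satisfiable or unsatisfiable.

Try p = 4, q = 5, r = 5, s = 6, t = 3.
Check constraint 6: q + r = 10; constraint 11: s - p = 2; constraint 13: r - p = 1. The remaining constraints are straightforward to verify.

Satisfiable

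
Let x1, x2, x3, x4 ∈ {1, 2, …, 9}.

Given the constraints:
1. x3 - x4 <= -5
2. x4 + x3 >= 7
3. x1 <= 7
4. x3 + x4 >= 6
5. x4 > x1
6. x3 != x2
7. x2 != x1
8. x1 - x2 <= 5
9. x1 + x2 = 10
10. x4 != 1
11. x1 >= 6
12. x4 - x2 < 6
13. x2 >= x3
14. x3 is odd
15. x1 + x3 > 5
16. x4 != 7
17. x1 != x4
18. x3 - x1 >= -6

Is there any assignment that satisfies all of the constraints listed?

The assignment x1 = 7, x2 = 3, x3 = 1, x4 = 8 works:
  constraint 1 holds since x3 - x4 = -7.
  constraint 2 holds since x4 + x3 = 9.
  constraint 4 holds since x3 + x4 = 9.
The rest check out directly.

Satisfiable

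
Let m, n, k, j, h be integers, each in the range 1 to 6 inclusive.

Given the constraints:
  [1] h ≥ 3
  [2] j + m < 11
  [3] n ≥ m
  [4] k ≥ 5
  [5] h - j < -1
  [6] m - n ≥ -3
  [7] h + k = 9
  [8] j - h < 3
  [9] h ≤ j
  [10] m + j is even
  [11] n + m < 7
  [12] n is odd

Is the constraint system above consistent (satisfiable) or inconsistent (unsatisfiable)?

Satisfiable

Setting (m, n, k, j, h) = (3, 3, 6, 5, 3) satisfies everything: constraint 2: j + m = 8; constraint 5: h - j = -2, and the others follow.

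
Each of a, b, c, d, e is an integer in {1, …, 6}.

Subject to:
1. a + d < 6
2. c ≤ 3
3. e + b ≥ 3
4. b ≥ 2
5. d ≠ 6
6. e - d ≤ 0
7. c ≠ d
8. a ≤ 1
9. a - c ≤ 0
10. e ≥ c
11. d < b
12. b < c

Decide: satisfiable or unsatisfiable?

Constraints 6, 10, 11, and 12 give c ≤ e, e ≤ d, d < b, b < c. Chaining: c ≤ e ≤ d < b < c, which forces c < c — impossible.

Unsatisfiable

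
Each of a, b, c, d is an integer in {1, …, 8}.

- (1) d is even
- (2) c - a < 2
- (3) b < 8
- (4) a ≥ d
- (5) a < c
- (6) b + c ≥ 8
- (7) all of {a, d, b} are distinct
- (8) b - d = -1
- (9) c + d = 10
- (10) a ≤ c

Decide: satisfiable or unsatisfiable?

Satisfiable

Take a = 5, b = 3, c = 6, d = 4. Then constraint 2: c - a = 1; constraint 6: b + c = 9; constraint 8: b - d = -1, and every other listed constraint is also met.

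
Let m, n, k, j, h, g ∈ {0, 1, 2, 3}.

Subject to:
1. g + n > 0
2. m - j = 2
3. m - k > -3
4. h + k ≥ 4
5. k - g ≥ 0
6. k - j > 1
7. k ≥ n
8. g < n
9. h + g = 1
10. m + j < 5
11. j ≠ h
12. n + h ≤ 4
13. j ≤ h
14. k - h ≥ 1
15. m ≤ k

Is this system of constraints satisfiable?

Satisfiable

One satisfying assignment is m = 2, n = 3, k = 3, j = 0, h = 1, g = 0.
For the less obvious constraints — constraint 1: g + n = 3; constraint 2: m - j = 2 — and the others hold by inspection.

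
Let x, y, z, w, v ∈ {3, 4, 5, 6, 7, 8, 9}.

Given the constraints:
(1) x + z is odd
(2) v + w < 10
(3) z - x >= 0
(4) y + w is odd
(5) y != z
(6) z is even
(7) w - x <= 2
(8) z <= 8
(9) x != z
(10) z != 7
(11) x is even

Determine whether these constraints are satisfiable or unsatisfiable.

Constraint 11 makes x even and constraint 6 makes z even, so x + z must be even. Constraint 1 says x + z is odd — contradiction.

Unsatisfiable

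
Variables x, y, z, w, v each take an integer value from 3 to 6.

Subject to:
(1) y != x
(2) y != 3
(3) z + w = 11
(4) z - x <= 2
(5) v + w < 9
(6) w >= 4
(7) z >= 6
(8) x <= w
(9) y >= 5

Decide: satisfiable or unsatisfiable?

Setting (x, y, z, w, v) = (5, 6, 6, 5, 3) satisfies everything: constraint 3: z + w = 11; constraint 4: z - x = 1, and the others follow.

Satisfiable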